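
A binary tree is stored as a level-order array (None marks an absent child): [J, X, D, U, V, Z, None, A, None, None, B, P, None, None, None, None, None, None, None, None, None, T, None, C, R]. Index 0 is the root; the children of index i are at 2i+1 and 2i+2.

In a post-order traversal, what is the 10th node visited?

Z

Post-order visits the left subtree, then the right subtree, then the node.
At J: go left to X.
  At X: go left to U.
    At U: go left to A.
      A is a leaf — visit A.
    At U: no right child.
    Visit U.
  At X: go right to V.
    At V: no left child.
    At V: go right to B.
      At B: go left to T.
        T is a leaf — visit T.
      At B: no right child.
      Visit B.
    Visit V.
  Visit X.
At J: go right to D.
  At D: go left to Z.
    At Z: go left to P.
      At P: go left to C.
        C is a leaf — visit C.
      At P: go right to R.
        R is a leaf — visit R.
      Visit P.
    At Z: no right child.
    Visit Z.
  At D: no right child.
  Visit D.
Visit J.
Full post-order sequence: A, U, T, B, V, X, C, R, P, Z, D, J.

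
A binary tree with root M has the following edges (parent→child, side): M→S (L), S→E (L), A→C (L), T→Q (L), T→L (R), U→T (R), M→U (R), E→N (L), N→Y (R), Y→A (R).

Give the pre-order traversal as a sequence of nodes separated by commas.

M, S, E, N, Y, A, C, U, T, Q, L

Pre-order visits the node, then its left subtree, then its right subtree.
Visit M.
At M: go left to S.
  Visit S.
  At S: go left to E.
    Visit E.
    At E: go left to N.
      Visit N.
      At N: no left child.
      At N: go right to Y.
        Visit Y.
        At Y: no left child.
        At Y: go right to A.
          Visit A.
          At A: go left to C.
            C is a leaf — visit C.
          At A: no right child.
    At E: no right child.
  At S: no right child.
At M: go right to U.
  Visit U.
  At U: no left child.
  At U: go right to T.
    Visit T.
    At T: go left to Q.
      Q is a leaf — visit Q.
    At T: go right to L.
      L is a leaf — visit L.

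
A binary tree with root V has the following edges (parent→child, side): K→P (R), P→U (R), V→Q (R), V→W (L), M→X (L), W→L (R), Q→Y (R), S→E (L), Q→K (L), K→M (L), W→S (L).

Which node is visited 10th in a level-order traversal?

P

Level-order visits nodes level by level from the root, left to right within each level.
Level 0: V
Level 1: W, Q
Level 2: S, L, K, Y
Level 3: E, M, P
Level 4: X, U
Full level-order sequence: V, W, Q, S, L, K, Y, E, M, P, X, U.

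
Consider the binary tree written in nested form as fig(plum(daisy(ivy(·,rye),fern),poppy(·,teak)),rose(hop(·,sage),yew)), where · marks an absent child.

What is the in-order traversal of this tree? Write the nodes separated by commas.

In-order visits the left subtree, then the node, then the right subtree.
At fig: go left to plum.
  At plum: go left to daisy.
    At daisy: go left to ivy.
      At ivy: no left child.
      Visit ivy.
      At ivy: go right to rye.
        rye is a leaf — visit rye.
    Visit daisy.
    At daisy: go right to fern.
      fern is a leaf — visit fern.
  Visit plum.
  At plum: go right to poppy.
    At poppy: no left child.
    Visit poppy.
    At poppy: go right to teak.
      teak is a leaf — visit teak.
Visit fig.
At fig: go right to rose.
  At rose: go left to hop.
    At hop: no left child.
    Visit hop.
    At hop: go right to sage.
      sage is a leaf — visit sage.
  Visit rose.
  At rose: go right to yew.
    yew is a leaf — visit yew.

ivy, rye, daisy, fern, plum, poppy, teak, fig, hop, sage, rose, yew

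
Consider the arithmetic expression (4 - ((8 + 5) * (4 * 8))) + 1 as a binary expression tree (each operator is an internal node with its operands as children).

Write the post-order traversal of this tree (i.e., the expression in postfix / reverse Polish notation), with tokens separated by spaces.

4 8 5 + 4 8 * * - 1 +

Post-order on an expression tree gives postfix notation: for each operator, emit left operand, right operand, then the operator.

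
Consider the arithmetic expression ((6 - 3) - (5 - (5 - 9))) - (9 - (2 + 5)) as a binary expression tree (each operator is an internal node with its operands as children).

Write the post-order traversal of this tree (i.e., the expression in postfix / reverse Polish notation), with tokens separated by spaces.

6 3 - 5 5 9 - - - 9 2 5 + - -

Post-order on an expression tree gives postfix notation: for each operator, emit left operand, right operand, then the operator.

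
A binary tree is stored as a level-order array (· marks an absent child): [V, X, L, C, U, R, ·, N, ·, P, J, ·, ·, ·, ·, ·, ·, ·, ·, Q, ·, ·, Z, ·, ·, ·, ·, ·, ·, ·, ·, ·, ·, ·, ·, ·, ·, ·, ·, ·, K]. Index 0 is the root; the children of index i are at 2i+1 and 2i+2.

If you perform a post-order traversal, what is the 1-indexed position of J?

7

Post-order visits the left subtree, then the right subtree, then the node.
At V: go left to X.
  At X: go left to C.
    At C: go left to N.
      N is a leaf — visit N.
    At C: no right child.
    Visit C.
  At X: go right to U.
    At U: go left to P.
      At P: go left to Q.
        At Q: no left child.
        At Q: go right to K.
          K is a leaf — visit K.
        Visit Q.
      At P: no right child.
      Visit P.
    At U: go right to J.
      At J: no left child.
      At J: go right to Z.
        Z is a leaf — visit Z.
      Visit J.
    Visit U.
  Visit X.
At V: go right to L.
  At L: go left to R.
    R is a leaf — visit R.
  At L: no right child.
  Visit L.
Visit V.
Full post-order sequence: N, C, K, Q, P, Z, J, U, X, R, L, V.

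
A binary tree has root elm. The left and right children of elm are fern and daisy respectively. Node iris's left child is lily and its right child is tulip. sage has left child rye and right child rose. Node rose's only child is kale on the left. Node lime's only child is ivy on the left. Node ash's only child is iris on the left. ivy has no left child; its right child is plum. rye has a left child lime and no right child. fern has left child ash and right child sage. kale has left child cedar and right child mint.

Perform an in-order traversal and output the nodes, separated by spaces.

In-order visits the left subtree, then the node, then the right subtree.
At elm: go left to fern.
  At fern: go left to ash.
    At ash: go left to iris.
      At iris: go left to lily.
        lily is a leaf — visit lily.
      Visit iris.
      At iris: go right to tulip.
        tulip is a leaf — visit tulip.
    Visit ash.
    At ash: no right child.
  Visit fern.
  At fern: go right to sage.
    At sage: go left to rye.
      At rye: go left to lime.
        At lime: go left to ivy.
          At ivy: no left child.
          Visit ivy.
          At ivy: go right to plum.
            plum is a leaf — visit plum.
        Visit lime.
        At lime: no right child.
      Visit rye.
      At rye: no right child.
    Visit sage.
    At sage: go right to rose.
      At rose: go left to kale.
        At kale: go left to cedar.
          cedar is a leaf — visit cedar.
        Visit kale.
        At kale: go right to mint.
          mint is a leaf — visit mint.
      Visit rose.
      At rose: no right child.
Visit elm.
At elm: go right to daisy.
  daisy is a leaf — visit daisy.

lily iris tulip ash fern ivy plum lime rye sage cedar kale mint rose elm daisy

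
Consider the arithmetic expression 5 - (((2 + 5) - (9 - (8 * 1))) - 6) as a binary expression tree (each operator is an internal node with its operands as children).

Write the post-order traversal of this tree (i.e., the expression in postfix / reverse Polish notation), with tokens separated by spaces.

Post-order on an expression tree gives postfix notation: for each operator, emit left operand, right operand, then the operator.

5 2 5 + 9 8 1 * - - 6 - -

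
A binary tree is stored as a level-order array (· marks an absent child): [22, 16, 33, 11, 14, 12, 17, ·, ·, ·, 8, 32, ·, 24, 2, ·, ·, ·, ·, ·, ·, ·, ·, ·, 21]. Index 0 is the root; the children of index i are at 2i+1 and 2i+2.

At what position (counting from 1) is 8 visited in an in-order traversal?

In-order visits the left subtree, then the node, then the right subtree.
At 22: go left to 16.
  At 16: go left to 11.
    11 is a leaf — visit 11.
  Visit 16.
  At 16: go right to 14.
    At 14: no left child.
    Visit 14.
    At 14: go right to 8.
      8 is a leaf — visit 8.
Visit 22.
At 22: go right to 33.
  At 33: go left to 12.
    At 12: go left to 32.
      At 32: no left child.
      Visit 32.
      At 32: go right to 21.
        21 is a leaf — visit 21.
    Visit 12.
    At 12: no right child.
  Visit 33.
  At 33: go right to 17.
    At 17: go left to 24.
      24 is a leaf — visit 24.
    Visit 17.
    At 17: go right to 2.
      2 is a leaf — visit 2.
Full in-order sequence: 11, 16, 14, 8, 22, 32, 21, 12, 33, 24, 17, 2.

4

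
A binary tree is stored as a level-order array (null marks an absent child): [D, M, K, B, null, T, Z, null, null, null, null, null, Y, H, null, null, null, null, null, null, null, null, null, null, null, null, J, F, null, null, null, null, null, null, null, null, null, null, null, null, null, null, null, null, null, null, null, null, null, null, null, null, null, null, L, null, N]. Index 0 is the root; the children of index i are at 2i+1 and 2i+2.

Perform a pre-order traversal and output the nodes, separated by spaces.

D M B K T Y J L Z H F N

Pre-order visits the node, then its left subtree, then its right subtree.
Visit D.
At D: go left to M.
  Visit M.
  At M: go left to B.
    B is a leaf — visit B.
  At M: no right child.
At D: go right to K.
  Visit K.
  At K: go left to T.
    Visit T.
    At T: no left child.
    At T: go right to Y.
      Visit Y.
      At Y: no left child.
      At Y: go right to J.
        Visit J.
        At J: no left child.
        At J: go right to L.
          L is a leaf — visit L.
  At K: go right to Z.
    Visit Z.
    At Z: go left to H.
      Visit H.
      At H: go left to F.
        Visit F.
        At F: no left child.
        At F: go right to N.
          N is a leaf — visit N.
      At H: no right child.
    At Z: no right child.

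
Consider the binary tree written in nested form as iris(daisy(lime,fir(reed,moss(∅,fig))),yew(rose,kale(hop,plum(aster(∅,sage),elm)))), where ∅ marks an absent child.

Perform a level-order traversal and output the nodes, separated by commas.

Level-order visits nodes level by level from the root, left to right within each level.
Level 0: iris
Level 1: daisy, yew
Level 2: lime, fir, rose, kale
Level 3: reed, moss, hop, plum
Level 4: fig, aster, elm
Level 5: sage

iris, daisy, yew, lime, fir, rose, kale, reed, moss, hop, plum, fig, aster, elm, sage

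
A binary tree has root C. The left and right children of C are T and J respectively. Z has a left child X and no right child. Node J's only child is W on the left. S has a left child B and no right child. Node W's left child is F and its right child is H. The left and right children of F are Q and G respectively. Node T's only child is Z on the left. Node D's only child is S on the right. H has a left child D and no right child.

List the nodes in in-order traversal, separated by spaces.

X Z T C Q F G W D B S H J

In-order visits the left subtree, then the node, then the right subtree.
At C: go left to T.
  At T: go left to Z.
    At Z: go left to X.
      X is a leaf — visit X.
    Visit Z.
    At Z: no right child.
  Visit T.
  At T: no right child.
Visit C.
At C: go right to J.
  At J: go left to W.
    At W: go left to F.
      At F: go left to Q.
        Q is a leaf — visit Q.
      Visit F.
      At F: go right to G.
        G is a leaf — visit G.
    Visit W.
    At W: go right to H.
      At H: go left to D.
        At D: no left child.
        Visit D.
        At D: go right to S.
          At S: go left to B.
            B is a leaf — visit B.
          Visit S.
          At S: no right child.
      Visit H.
      At H: no right child.
  Visit J.
  At J: no right child.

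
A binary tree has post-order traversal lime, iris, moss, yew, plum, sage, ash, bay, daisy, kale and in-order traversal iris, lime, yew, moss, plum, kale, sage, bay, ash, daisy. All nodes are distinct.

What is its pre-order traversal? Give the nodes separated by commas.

kale, plum, yew, iris, lime, moss, daisy, bay, sage, ash

The last element of post-order is the root; it splits in-order into left and right subtrees.
Root kale: left subtree has 5 nodes {iris, lime, yew, moss, plum}, right has 4 {sage, bay, ash, daisy}.
  Root plum: left subtree has 4 nodes {iris, lime, yew, moss}, right has 0 { }.
    Root yew: left subtree has 2 nodes {iris, lime}, right has 1 {moss}.
      Root iris: left subtree has 0 nodes { }, right has 1 {lime}.
  Root daisy: left subtree has 3 nodes {sage, bay, ash}, right has 0 { }.
    Root bay: left subtree has 1 node {sage}, right has 1 {ash}.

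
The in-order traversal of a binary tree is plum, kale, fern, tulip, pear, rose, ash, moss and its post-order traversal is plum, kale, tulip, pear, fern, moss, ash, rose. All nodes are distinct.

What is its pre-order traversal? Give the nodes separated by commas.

The last element of post-order is the root; it splits in-order into left and right subtrees.
Root rose: left subtree has 5 nodes {plum, kale, fern, tulip, pear}, right has 2 {ash, moss}.
  Root fern: left subtree has 2 nodes {plum, kale}, right has 2 {tulip, pear}.
    Root kale: left subtree has 1 node {plum}, right has 0 { }.
    Root pear: left subtree has 1 node {tulip}, right has 0 { }.
  Root ash: left subtree has 0 nodes { }, right has 1 {moss}.

rose, fern, kale, plum, pear, tulip, ash, moss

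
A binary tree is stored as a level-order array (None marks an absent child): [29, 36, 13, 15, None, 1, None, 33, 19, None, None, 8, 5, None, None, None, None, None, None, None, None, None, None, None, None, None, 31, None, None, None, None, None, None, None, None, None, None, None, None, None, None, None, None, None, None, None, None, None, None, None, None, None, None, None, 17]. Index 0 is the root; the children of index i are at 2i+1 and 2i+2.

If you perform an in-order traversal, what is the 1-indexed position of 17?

10

In-order visits the left subtree, then the node, then the right subtree.
At 29: go left to 36.
  At 36: go left to 15.
    At 15: go left to 33.
      33 is a leaf — visit 33.
    Visit 15.
    At 15: go right to 19.
      19 is a leaf — visit 19.
  Visit 36.
  At 36: no right child.
Visit 29.
At 29: go right to 13.
  At 13: go left to 1.
    At 1: go left to 8.
      8 is a leaf — visit 8.
    Visit 1.
    At 1: go right to 5.
      At 5: no left child.
      Visit 5.
      At 5: go right to 31.
        At 31: no left child.
        Visit 31.
        At 31: go right to 17.
          17 is a leaf — visit 17.
  Visit 13.
  At 13: no right child.
Full in-order sequence: 33, 15, 19, 36, 29, 8, 1, 5, 31, 17, 13.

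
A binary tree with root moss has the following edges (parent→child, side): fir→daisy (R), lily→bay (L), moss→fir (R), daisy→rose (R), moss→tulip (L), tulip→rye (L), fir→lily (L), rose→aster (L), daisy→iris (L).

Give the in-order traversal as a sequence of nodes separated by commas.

In-order visits the left subtree, then the node, then the right subtree.
At moss: go left to tulip.
  At tulip: go left to rye.
    rye is a leaf — visit rye.
  Visit tulip.
  At tulip: no right child.
Visit moss.
At moss: go right to fir.
  At fir: go left to lily.
    At lily: go left to bay.
      bay is a leaf — visit bay.
    Visit lily.
    At lily: no right child.
  Visit fir.
  At fir: go right to daisy.
    At daisy: go left to iris.
      iris is a leaf — visit iris.
    Visit daisy.
    At daisy: go right to rose.
      At rose: go left to aster.
        aster is a leaf — visit aster.
      Visit rose.
      At rose: no right child.

rye, tulip, moss, bay, lily, fir, iris, daisy, aster, rose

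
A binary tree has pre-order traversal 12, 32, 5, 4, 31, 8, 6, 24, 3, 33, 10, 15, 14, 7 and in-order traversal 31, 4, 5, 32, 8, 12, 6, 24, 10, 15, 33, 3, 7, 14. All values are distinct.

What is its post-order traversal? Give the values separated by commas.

31, 4, 5, 8, 32, 15, 10, 33, 7, 14, 3, 24, 6, 12

The first element of pre-order is the root; it splits in-order into left and right subtrees.
Root 12: left subtree has 5 nodes {31, 4, 5, 32, 8}, right has 8 {6, 24, 10, 15, 33, 3, 7, 14}.
  Root 32: left subtree has 3 nodes {31, 4, 5}, right has 1 {8}.
    Root 5: left subtree has 2 nodes {31, 4}, right has 0 { }.
      Root 4: left subtree has 1 node {31}, right has 0 { }.
  Root 6: left subtree has 0 nodes { }, right has 7 {24, 10, 15, 33, 3, 7, 14}.
    Root 24: left subtree has 0 nodes { }, right has 6 {10, 15, 33, 3, 7, 14}.
      Root 3: left subtree has 3 nodes {10, 15, 33}, right has 2 {7, 14}.
        Root 33: left subtree has 2 nodes {10, 15}, right has 0 { }.
          Root 10: left subtree has 0 nodes { }, right has 1 {15}.
        Root 14: left subtree has 1 node {7}, right has 0 { }.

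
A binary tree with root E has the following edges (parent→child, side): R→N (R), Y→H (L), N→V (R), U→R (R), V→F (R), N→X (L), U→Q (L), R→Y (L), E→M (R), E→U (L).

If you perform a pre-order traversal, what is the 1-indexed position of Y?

5

Pre-order visits the node, then its left subtree, then its right subtree.
Visit E.
At E: go left to U.
  Visit U.
  At U: go left to Q.
    Q is a leaf — visit Q.
  At U: go right to R.
    Visit R.
    At R: go left to Y.
      Visit Y.
      At Y: go left to H.
        H is a leaf — visit H.
      At Y: no right child.
    At R: go right to N.
      Visit N.
      At N: go left to X.
        X is a leaf — visit X.
      At N: go right to V.
        Visit V.
        At V: no left child.
        At V: go right to F.
          F is a leaf — visit F.
At E: go right to M.
  M is a leaf — visit M.
Full pre-order sequence: E, U, Q, R, Y, H, N, X, V, F, M.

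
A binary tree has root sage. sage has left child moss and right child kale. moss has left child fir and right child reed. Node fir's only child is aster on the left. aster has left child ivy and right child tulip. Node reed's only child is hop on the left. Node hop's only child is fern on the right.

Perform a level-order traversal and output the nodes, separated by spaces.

Level-order visits nodes level by level from the root, left to right within each level.
Level 0: sage
Level 1: moss, kale
Level 2: fir, reed
Level 3: aster, hop
Level 4: ivy, tulip, fern

sage moss kale fir reed aster hop ivy tulip fern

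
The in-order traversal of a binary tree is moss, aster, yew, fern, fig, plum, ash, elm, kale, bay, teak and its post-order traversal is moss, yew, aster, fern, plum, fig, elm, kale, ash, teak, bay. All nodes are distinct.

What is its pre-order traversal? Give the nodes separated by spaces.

The last element of post-order is the root; it splits in-order into left and right subtrees.
Root bay: left subtree has 9 nodes {moss, aster, yew, fern, fig, plum, ash, elm, kale}, right has 1 {teak}.
  Root ash: left subtree has 6 nodes {moss, aster, yew, fern, fig, plum}, right has 2 {elm, kale}.
    Root fig: left subtree has 4 nodes {moss, aster, yew, fern}, right has 1 {plum}.
      Root fern: left subtree has 3 nodes {moss, aster, yew}, right has 0 { }.
        Root aster: left subtree has 1 node {moss}, right has 1 {yew}.
    Root kale: left subtree has 1 node {elm}, right has 0 { }.

bay ash fig fern aster moss yew plum kale elm teak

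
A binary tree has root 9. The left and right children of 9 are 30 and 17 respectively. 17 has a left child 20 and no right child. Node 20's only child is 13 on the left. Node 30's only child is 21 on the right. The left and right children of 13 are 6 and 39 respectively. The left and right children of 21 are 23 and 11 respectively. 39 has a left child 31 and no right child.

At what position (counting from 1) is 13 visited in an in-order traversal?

In-order visits the left subtree, then the node, then the right subtree.
At 9: go left to 30.
  At 30: no left child.
  Visit 30.
  At 30: go right to 21.
    At 21: go left to 23.
      23 is a leaf — visit 23.
    Visit 21.
    At 21: go right to 11.
      11 is a leaf — visit 11.
Visit 9.
At 9: go right to 17.
  At 17: go left to 20.
    At 20: go left to 13.
      At 13: go left to 6.
        6 is a leaf — visit 6.
      Visit 13.
      At 13: go right to 39.
        At 39: go left to 31.
          31 is a leaf — visit 31.
        Visit 39.
        At 39: no right child.
    Visit 20.
    At 20: no right child.
  Visit 17.
  At 17: no right child.
Full in-order sequence: 30, 23, 21, 11, 9, 6, 13, 31, 39, 20, 17.

7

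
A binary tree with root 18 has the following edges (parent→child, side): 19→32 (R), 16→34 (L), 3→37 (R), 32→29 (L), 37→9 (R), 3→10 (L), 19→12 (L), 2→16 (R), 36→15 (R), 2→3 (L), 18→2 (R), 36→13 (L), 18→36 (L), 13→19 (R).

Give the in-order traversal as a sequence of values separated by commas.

In-order visits the left subtree, then the node, then the right subtree.
At 18: go left to 36.
  At 36: go left to 13.
    At 13: no left child.
    Visit 13.
    At 13: go right to 19.
      At 19: go left to 12.
        12 is a leaf — visit 12.
      Visit 19.
      At 19: go right to 32.
        At 32: go left to 29.
          29 is a leaf — visit 29.
        Visit 32.
        At 32: no right child.
  Visit 36.
  At 36: go right to 15.
    15 is a leaf — visit 15.
Visit 18.
At 18: go right to 2.
  At 2: go left to 3.
    At 3: go left to 10.
      10 is a leaf — visit 10.
    Visit 3.
    At 3: go right to 37.
      At 37: no left child.
      Visit 37.
      At 37: go right to 9.
        9 is a leaf — visit 9.
  Visit 2.
  At 2: go right to 16.
    At 16: go left to 34.
      34 is a leaf — visit 34.
    Visit 16.
    At 16: no right child.

13, 12, 19, 29, 32, 36, 15, 18, 10, 3, 37, 9, 2, 34, 16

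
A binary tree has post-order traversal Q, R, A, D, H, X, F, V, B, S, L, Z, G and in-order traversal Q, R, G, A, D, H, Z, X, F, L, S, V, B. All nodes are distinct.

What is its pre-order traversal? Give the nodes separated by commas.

G, R, Q, Z, H, D, A, L, F, X, S, B, V

The last element of post-order is the root; it splits in-order into left and right subtrees.
Root G: left subtree has 2 nodes {Q, R}, right has 10 {A, D, H, Z, X, F, L, S, V, B}.
  Root R: left subtree has 1 node {Q}, right has 0 { }.
  Root Z: left subtree has 3 nodes {A, D, H}, right has 6 {X, F, L, S, V, B}.
    Root H: left subtree has 2 nodes {A, D}, right has 0 { }.
      Root D: left subtree has 1 node {A}, right has 0 { }.
    Root L: left subtree has 2 nodes {X, F}, right has 3 {S, V, B}.
      Root F: left subtree has 1 node {X}, right has 0 { }.
      Root S: left subtree has 0 nodes { }, right has 2 {V, B}.
        Root B: left subtree has 1 node {V}, right has 0 { }.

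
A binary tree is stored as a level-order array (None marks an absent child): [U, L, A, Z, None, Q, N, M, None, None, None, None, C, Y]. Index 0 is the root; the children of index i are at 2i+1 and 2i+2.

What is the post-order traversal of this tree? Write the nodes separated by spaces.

Post-order visits the left subtree, then the right subtree, then the node.
At U: go left to L.
  At L: go left to Z.
    At Z: go left to M.
      M is a leaf — visit M.
    At Z: no right child.
    Visit Z.
  At L: no right child.
  Visit L.
At U: go right to A.
  At A: go left to Q.
    At Q: no left child.
    At Q: go right to C.
      C is a leaf — visit C.
    Visit Q.
  At A: go right to N.
    At N: go left to Y.
      Y is a leaf — visit Y.
    At N: no right child.
    Visit N.
  Visit A.
Visit U.

M Z L C Q Y N A U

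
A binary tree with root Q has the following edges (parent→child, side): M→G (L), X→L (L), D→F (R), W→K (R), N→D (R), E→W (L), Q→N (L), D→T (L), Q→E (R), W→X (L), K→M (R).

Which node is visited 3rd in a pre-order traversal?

Pre-order visits the node, then its left subtree, then its right subtree.
Visit Q.
At Q: go left to N.
  Visit N.
  At N: no left child.
  At N: go right to D.
    Visit D.
    At D: go left to T.
      T is a leaf — visit T.
    At D: go right to F.
      F is a leaf — visit F.
At Q: go right to E.
  Visit E.
  At E: go left to W.
    Visit W.
    At W: go left to X.
      Visit X.
      At X: go left to L.
        L is a leaf — visit L.
      At X: no right child.
    At W: go right to K.
      Visit K.
      At K: no left child.
      At K: go right to M.
        Visit M.
        At M: go left to G.
          G is a leaf — visit G.
        At M: no right child.
  At E: no right child.
Full pre-order sequence: Q, N, D, T, F, E, W, X, L, K, M, G.

D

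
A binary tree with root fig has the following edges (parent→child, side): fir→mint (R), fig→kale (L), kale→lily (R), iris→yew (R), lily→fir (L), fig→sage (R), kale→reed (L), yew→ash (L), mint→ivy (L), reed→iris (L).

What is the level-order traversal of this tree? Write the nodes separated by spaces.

fig kale sage reed lily iris fir yew mint ash ivy

Level-order visits nodes level by level from the root, left to right within each level.
Level 0: fig
Level 1: kale, sage
Level 2: reed, lily
Level 3: iris, fir
Level 4: yew, mint
Level 5: ash, ivy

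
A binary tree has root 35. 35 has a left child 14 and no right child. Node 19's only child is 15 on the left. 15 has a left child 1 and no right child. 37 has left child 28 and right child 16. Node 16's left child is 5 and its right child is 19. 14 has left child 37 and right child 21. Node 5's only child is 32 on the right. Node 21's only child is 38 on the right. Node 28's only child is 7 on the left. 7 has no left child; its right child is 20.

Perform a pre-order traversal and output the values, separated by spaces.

Pre-order visits the node, then its left subtree, then its right subtree.
Visit 35.
At 35: go left to 14.
  Visit 14.
  At 14: go left to 37.
    Visit 37.
    At 37: go left to 28.
      Visit 28.
      At 28: go left to 7.
        Visit 7.
        At 7: no left child.
        At 7: go right to 20.
          20 is a leaf — visit 20.
      At 28: no right child.
    At 37: go right to 16.
      Visit 16.
      At 16: go left to 5.
        Visit 5.
        At 5: no left child.
        At 5: go right to 32.
          32 is a leaf — visit 32.
      At 16: go right to 19.
        Visit 19.
        At 19: go left to 15.
          Visit 15.
          At 15: go left to 1.
            1 is a leaf — visit 1.
          At 15: no right child.
        At 19: no right child.
  At 14: go right to 21.
    Visit 21.
    At 21: no left child.
    At 21: go right to 38.
      38 is a leaf — visit 38.
At 35: no right child.

35 14 37 28 7 20 16 5 32 19 15 1 21 38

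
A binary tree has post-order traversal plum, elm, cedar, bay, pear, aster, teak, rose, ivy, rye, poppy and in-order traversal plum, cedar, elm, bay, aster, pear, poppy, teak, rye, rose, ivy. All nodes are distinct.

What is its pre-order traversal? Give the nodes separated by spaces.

poppy aster bay cedar plum elm pear rye teak ivy rose

The last element of post-order is the root; it splits in-order into left and right subtrees.
Root poppy: left subtree has 6 nodes {plum, cedar, elm, bay, aster, pear}, right has 4 {teak, rye, rose, ivy}.
  Root aster: left subtree has 4 nodes {plum, cedar, elm, bay}, right has 1 {pear}.
    Root bay: left subtree has 3 nodes {plum, cedar, elm}, right has 0 { }.
      Root cedar: left subtree has 1 node {plum}, right has 1 {elm}.
  Root rye: left subtree has 1 node {teak}, right has 2 {rose, ivy}.
    Root ivy: left subtree has 1 node {rose}, right has 0 { }.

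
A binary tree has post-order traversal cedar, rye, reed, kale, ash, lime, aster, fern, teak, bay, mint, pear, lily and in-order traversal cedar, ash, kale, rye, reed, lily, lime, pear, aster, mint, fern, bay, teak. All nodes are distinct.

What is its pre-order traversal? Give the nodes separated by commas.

lily, ash, cedar, kale, reed, rye, pear, lime, mint, aster, bay, fern, teak

The last element of post-order is the root; it splits in-order into left and right subtrees.
Root lily: left subtree has 5 nodes {cedar, ash, kale, rye, reed}, right has 7 {lime, pear, aster, mint, fern, bay, teak}.
  Root ash: left subtree has 1 node {cedar}, right has 3 {kale, rye, reed}.
    Root kale: left subtree has 0 nodes { }, right has 2 {rye, reed}.
      Root reed: left subtree has 1 node {rye}, right has 0 { }.
  Root pear: left subtree has 1 node {lime}, right has 5 {aster, mint, fern, bay, teak}.
    Root mint: left subtree has 1 node {aster}, right has 3 {fern, bay, teak}.
      Root bay: left subtree has 1 node {fern}, right has 1 {teak}.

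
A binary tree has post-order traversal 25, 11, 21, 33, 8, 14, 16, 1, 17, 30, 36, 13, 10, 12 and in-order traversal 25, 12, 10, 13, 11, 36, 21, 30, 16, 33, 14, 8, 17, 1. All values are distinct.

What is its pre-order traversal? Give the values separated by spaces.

The last element of post-order is the root; it splits in-order into left and right subtrees.
Root 12: left subtree has 1 node {25}, right has 12 {10, 13, 11, 36, 21, 30, 16, 33, 14, 8, 17, 1}.
  Root 10: left subtree has 0 nodes { }, right has 11 {13, 11, 36, 21, 30, 16, 33, 14, 8, 17, 1}.
    Root 13: left subtree has 0 nodes { }, right has 10 {11, 36, 21, 30, 16, 33, 14, 8, 17, 1}.
      Root 36: left subtree has 1 node {11}, right has 8 {21, 30, 16, 33, 14, 8, 17, 1}.
        Root 30: left subtree has 1 node {21}, right has 6 {16, 33, 14, 8, 17, 1}.
          Root 17: left subtree has 4 nodes {16, 33, 14, 8}, right has 1 {1}.
            Root 16: left subtree has 0 nodes { }, right has 3 {33, 14, 8}.
              Root 14: left subtree has 1 node {33}, right has 1 {8}.

12 25 10 13 36 11 30 21 17 16 14 33 8 1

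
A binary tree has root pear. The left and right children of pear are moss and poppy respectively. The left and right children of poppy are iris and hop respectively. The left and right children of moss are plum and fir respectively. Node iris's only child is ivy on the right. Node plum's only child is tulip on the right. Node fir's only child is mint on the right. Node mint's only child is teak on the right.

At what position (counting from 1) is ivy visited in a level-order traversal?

10

Level-order visits nodes level by level from the root, left to right within each level.
Level 0: pear
Level 1: moss, poppy
Level 2: plum, fir, iris, hop
Level 3: tulip, mint, ivy
Level 4: teak
Full level-order sequence: pear, moss, poppy, plum, fir, iris, hop, tulip, mint, ivy, teak.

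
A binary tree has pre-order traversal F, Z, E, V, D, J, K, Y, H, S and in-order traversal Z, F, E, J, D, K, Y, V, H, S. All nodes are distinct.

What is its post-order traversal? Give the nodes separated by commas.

Z, J, Y, K, D, S, H, V, E, F

The first element of pre-order is the root; it splits in-order into left and right subtrees.
Root F: left subtree has 1 node {Z}, right has 8 {E, J, D, K, Y, V, H, S}.
  Root E: left subtree has 0 nodes { }, right has 7 {J, D, K, Y, V, H, S}.
    Root V: left subtree has 4 nodes {J, D, K, Y}, right has 2 {H, S}.
      Root D: left subtree has 1 node {J}, right has 2 {K, Y}.
        Root K: left subtree has 0 nodes { }, right has 1 {Y}.
      Root H: left subtree has 0 nodes { }, right has 1 {S}.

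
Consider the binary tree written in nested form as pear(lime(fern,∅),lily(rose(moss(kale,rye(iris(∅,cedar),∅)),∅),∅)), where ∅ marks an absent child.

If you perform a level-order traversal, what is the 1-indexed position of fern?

Level-order visits nodes level by level from the root, left to right within each level.
Level 0: pear
Level 1: lime, lily
Level 2: fern, rose
Level 3: moss
Level 4: kale, rye
Level 5: iris
Level 6: cedar
Full level-order sequence: pear, lime, lily, fern, rose, moss, kale, rye, iris, cedar.

4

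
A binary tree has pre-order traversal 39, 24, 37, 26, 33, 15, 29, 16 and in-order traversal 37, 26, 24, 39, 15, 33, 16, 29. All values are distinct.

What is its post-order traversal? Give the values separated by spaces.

The first element of pre-order is the root; it splits in-order into left and right subtrees.
Root 39: left subtree has 3 nodes {37, 26, 24}, right has 4 {15, 33, 16, 29}.
  Root 24: left subtree has 2 nodes {37, 26}, right has 0 { }.
    Root 37: left subtree has 0 nodes { }, right has 1 {26}.
  Root 33: left subtree has 1 node {15}, right has 2 {16, 29}.
    Root 29: left subtree has 1 node {16}, right has 0 { }.

26 37 24 15 16 29 33 39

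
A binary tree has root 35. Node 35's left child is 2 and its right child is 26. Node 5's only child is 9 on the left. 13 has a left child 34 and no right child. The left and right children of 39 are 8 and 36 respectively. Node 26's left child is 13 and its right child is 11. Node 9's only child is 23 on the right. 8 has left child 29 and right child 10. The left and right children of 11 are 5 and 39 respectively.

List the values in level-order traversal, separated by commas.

35, 2, 26, 13, 11, 34, 5, 39, 9, 8, 36, 23, 29, 10

Level-order visits nodes level by level from the root, left to right within each level.
Level 0: 35
Level 1: 2, 26
Level 2: 13, 11
Level 3: 34, 5, 39
Level 4: 9, 8, 36
Level 5: 23, 29, 10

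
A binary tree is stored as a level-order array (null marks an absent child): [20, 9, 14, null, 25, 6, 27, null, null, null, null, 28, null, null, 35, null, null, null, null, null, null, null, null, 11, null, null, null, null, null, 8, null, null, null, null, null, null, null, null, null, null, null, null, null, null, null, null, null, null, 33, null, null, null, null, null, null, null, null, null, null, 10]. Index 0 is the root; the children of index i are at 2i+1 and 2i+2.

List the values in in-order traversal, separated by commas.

9, 25, 20, 11, 33, 28, 6, 14, 27, 10, 8, 35

In-order visits the left subtree, then the node, then the right subtree.
At 20: go left to 9.
  At 9: no left child.
  Visit 9.
  At 9: go right to 25.
    25 is a leaf — visit 25.
Visit 20.
At 20: go right to 14.
  At 14: go left to 6.
    At 6: go left to 28.
      At 28: go left to 11.
        At 11: no left child.
        Visit 11.
        At 11: go right to 33.
          33 is a leaf — visit 33.
      Visit 28.
      At 28: no right child.
    Visit 6.
    At 6: no right child.
  Visit 14.
  At 14: go right to 27.
    At 27: no left child.
    Visit 27.
    At 27: go right to 35.
      At 35: go left to 8.
        At 8: go left to 10.
          10 is a leaf — visit 10.
        Visit 8.
        At 8: no right child.
      Visit 35.
      At 35: no right child.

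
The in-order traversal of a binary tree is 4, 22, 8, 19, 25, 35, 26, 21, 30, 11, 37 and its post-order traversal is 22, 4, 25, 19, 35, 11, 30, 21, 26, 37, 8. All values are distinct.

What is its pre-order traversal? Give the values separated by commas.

The last element of post-order is the root; it splits in-order into left and right subtrees.
Root 8: left subtree has 2 nodes {4, 22}, right has 8 {19, 25, 35, 26, 21, 30, 11, 37}.
  Root 4: left subtree has 0 nodes { }, right has 1 {22}.
  Root 37: left subtree has 7 nodes {19, 25, 35, 26, 21, 30, 11}, right has 0 { }.
    Root 26: left subtree has 3 nodes {19, 25, 35}, right has 3 {21, 30, 11}.
      Root 35: left subtree has 2 nodes {19, 25}, right has 0 { }.
        Root 19: left subtree has 0 nodes { }, right has 1 {25}.
      Root 21: left subtree has 0 nodes { }, right has 2 {30, 11}.
        Root 30: left subtree has 0 nodes { }, right has 1 {11}.

8, 4, 22, 37, 26, 35, 19, 25, 21, 30, 11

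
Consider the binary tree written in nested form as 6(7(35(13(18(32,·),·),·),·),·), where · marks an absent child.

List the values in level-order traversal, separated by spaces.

Level-order visits nodes level by level from the root, left to right within each level.
Level 0: 6
Level 1: 7
Level 2: 35
Level 3: 13
Level 4: 18
Level 5: 32

6 7 35 13 18 32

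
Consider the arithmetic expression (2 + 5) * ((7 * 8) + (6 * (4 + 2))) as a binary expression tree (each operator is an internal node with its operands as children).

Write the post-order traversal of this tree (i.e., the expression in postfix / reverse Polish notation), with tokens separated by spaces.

Post-order on an expression tree gives postfix notation: for each operator, emit left operand, right operand, then the operator.

2 5 + 7 8 * 6 4 2 + * + *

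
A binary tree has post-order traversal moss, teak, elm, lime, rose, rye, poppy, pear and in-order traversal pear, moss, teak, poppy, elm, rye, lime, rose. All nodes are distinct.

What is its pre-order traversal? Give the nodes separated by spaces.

The last element of post-order is the root; it splits in-order into left and right subtrees.
Root pear: left subtree has 0 nodes { }, right has 7 {moss, teak, poppy, elm, rye, lime, rose}.
  Root poppy: left subtree has 2 nodes {moss, teak}, right has 4 {elm, rye, lime, rose}.
    Root teak: left subtree has 1 node {moss}, right has 0 { }.
    Root rye: left subtree has 1 node {elm}, right has 2 {lime, rose}.
      Root rose: left subtree has 1 node {lime}, right has 0 { }.

pear poppy teak moss rye elm rose lime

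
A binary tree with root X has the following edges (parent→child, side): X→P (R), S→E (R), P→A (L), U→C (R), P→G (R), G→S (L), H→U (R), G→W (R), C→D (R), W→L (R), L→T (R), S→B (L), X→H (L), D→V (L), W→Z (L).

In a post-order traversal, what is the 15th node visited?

P

Post-order visits the left subtree, then the right subtree, then the node.
At X: go left to H.
  At H: no left child.
  At H: go right to U.
    At U: no left child.
    At U: go right to C.
      At C: no left child.
      At C: go right to D.
        At D: go left to V.
          V is a leaf — visit V.
        At D: no right child.
        Visit D.
      Visit C.
    Visit U.
  Visit H.
At X: go right to P.
  At P: go left to A.
    A is a leaf — visit A.
  At P: go right to G.
    At G: go left to S.
      At S: go left to B.
        B is a leaf — visit B.
      At S: go right to E.
        E is a leaf — visit E.
      Visit S.
    At G: go right to W.
      At W: go left to Z.
        Z is a leaf — visit Z.
      At W: go right to L.
        At L: no left child.
        At L: go right to T.
          T is a leaf — visit T.
        Visit L.
      Visit W.
    Visit G.
  Visit P.
Visit X.
Full post-order sequence: V, D, C, U, H, A, B, E, S, Z, T, L, W, G, P, X.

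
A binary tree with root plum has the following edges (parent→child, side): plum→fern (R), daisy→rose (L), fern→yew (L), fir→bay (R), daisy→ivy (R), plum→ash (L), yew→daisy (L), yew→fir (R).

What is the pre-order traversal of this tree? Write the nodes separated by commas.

Pre-order visits the node, then its left subtree, then its right subtree.
Visit plum.
At plum: go left to ash.
  ash is a leaf — visit ash.
At plum: go right to fern.
  Visit fern.
  At fern: go left to yew.
    Visit yew.
    At yew: go left to daisy.
      Visit daisy.
      At daisy: go left to rose.
        rose is a leaf — visit rose.
      At daisy: go right to ivy.
        ivy is a leaf — visit ivy.
    At yew: go right to fir.
      Visit fir.
      At fir: no left child.
      At fir: go right to bay.
        bay is a leaf — visit bay.
  At fern: no right child.

plum, ash, fern, yew, daisy, rose, ivy, fir, bay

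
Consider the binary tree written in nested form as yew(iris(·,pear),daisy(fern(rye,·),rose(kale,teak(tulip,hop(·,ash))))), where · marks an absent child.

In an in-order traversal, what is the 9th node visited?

In-order visits the left subtree, then the node, then the right subtree.
At yew: go left to iris.
  At iris: no left child.
  Visit iris.
  At iris: go right to pear.
    pear is a leaf — visit pear.
Visit yew.
At yew: go right to daisy.
  At daisy: go left to fern.
    At fern: go left to rye.
      rye is a leaf — visit rye.
    Visit fern.
    At fern: no right child.
  Visit daisy.
  At daisy: go right to rose.
    At rose: go left to kale.
      kale is a leaf — visit kale.
    Visit rose.
    At rose: go right to teak.
      At teak: go left to tulip.
        tulip is a leaf — visit tulip.
      Visit teak.
      At teak: go right to hop.
        At hop: no left child.
        Visit hop.
        At hop: go right to ash.
          ash is a leaf — visit ash.
Full in-order sequence: iris, pear, yew, rye, fern, daisy, kale, rose, tulip, teak, hop, ash.

tulip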